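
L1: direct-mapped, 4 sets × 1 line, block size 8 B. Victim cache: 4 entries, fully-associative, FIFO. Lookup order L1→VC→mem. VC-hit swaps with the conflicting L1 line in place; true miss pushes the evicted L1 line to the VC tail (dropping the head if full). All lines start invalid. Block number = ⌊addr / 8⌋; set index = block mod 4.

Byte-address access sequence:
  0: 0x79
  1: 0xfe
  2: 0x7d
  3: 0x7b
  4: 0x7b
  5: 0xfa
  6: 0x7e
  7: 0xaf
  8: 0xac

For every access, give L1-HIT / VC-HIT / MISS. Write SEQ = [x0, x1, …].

0: 0x79 (blk 15, set 3) → MISS  vc=[]
1: 0xfe (blk 31, set 3) → MISS  vc=[15]
2: 0x7d (blk 15, set 3) → VC-HIT  vc=[31]
3: 0x7b (blk 15, set 3) → L1-HIT  vc=[31]
4: 0x7b (blk 15, set 3) → L1-HIT  vc=[31]
5: 0xfa (blk 31, set 3) → VC-HIT  vc=[15]
6: 0x7e (blk 15, set 3) → VC-HIT  vc=[31]
7: 0xaf (blk 21, set 1) → MISS  vc=[31]
8: 0xac (blk 21, set 1) → L1-HIT  vc=[31]

SEQ = [MISS, MISS, VC-HIT, L1-HIT, L1-HIT, VC-HIT, VC-HIT, MISS, L1-HIT]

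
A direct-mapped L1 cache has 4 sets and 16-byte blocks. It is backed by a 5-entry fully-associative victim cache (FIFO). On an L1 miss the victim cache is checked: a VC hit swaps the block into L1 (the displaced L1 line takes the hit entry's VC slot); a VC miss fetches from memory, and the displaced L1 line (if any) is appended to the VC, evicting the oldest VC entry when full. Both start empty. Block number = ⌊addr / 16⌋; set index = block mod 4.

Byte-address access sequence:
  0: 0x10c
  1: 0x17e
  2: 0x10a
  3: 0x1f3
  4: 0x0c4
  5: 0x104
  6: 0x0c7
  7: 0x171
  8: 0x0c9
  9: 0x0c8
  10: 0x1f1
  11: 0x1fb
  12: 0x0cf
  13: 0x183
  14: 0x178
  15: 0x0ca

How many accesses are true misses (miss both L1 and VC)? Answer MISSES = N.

  [0] addr=0x10c blk=16 s=0: MISS | VC []
  [1] addr=0x17e blk=23 s=3: MISS | VC []
  [2] addr=0x10a blk=16 s=0: L1-HIT | VC []
  [3] addr=0x1f3 blk=31 s=3: MISS | VC [23]
  [4] addr=0xc4 blk=12 s=0: MISS | VC [23, 16]
  [5] addr=0x104 blk=16 s=0: VC-HIT | VC [23, 12]
  [6] addr=0xc7 blk=12 s=0: VC-HIT | VC [23, 16]
  [7] addr=0x171 blk=23 s=3: VC-HIT | VC [31, 16]
  [8] addr=0xc9 blk=12 s=0: L1-HIT | VC [31, 16]
  [9] addr=0xc8 blk=12 s=0: L1-HIT | VC [31, 16]
  [10] addr=0x1f1 blk=31 s=3: VC-HIT | VC [23, 16]
  [11] addr=0x1fb blk=31 s=3: L1-HIT | VC [23, 16]
  [12] addr=0xcf blk=12 s=0: L1-HIT | VC [23, 16]
  [13] addr=0x183 blk=24 s=0: MISS | VC [23, 16, 12]
  [14] addr=0x178 blk=23 s=3: VC-HIT | VC [31, 16, 12]
  [15] addr=0xca blk=12 s=0: VC-HIT | VC [31, 16, 24]

MISSES = 5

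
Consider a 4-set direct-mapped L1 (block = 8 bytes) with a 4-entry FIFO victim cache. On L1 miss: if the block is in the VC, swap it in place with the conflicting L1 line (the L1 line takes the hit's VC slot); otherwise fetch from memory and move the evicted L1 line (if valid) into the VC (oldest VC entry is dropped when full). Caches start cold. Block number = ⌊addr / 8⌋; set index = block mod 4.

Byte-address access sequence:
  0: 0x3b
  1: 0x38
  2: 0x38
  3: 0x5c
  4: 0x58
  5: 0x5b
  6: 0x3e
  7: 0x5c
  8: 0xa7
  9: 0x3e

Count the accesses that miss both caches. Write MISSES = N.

0: 0x3b (blk 7, set 3) → MISS  vc=[]
1: 0x38 (blk 7, set 3) → L1-HIT  vc=[]
2: 0x38 (blk 7, set 3) → L1-HIT  vc=[]
3: 0x5c (blk 11, set 3) → MISS  vc=[7]
4: 0x58 (blk 11, set 3) → L1-HIT  vc=[7]
5: 0x5b (blk 11, set 3) → L1-HIT  vc=[7]
6: 0x3e (blk 7, set 3) → VC-HIT  vc=[11]
7: 0x5c (blk 11, set 3) → VC-HIT  vc=[7]
8: 0xa7 (blk 20, set 0) → MISS  vc=[7]
9: 0x3e (blk 7, set 3) → VC-HIT  vc=[11]

MISSES = 3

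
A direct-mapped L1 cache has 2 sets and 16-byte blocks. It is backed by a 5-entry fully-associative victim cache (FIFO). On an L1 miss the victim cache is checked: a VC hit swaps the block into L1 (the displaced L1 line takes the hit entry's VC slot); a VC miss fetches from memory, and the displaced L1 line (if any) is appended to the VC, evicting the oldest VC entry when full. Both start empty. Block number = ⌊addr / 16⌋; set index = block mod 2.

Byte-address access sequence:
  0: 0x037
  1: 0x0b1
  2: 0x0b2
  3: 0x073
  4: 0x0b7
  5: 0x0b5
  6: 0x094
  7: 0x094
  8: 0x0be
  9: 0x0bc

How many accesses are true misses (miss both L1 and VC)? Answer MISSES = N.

0: 0x37 (blk 3, set 1) → MISS  vc=[]
1: 0xb1 (blk 11, set 1) → MISS  vc=[3]
2: 0xb2 (blk 11, set 1) → L1-HIT  vc=[3]
3: 0x73 (blk 7, set 1) → MISS  vc=[3, 11]
4: 0xb7 (blk 11, set 1) → VC-HIT  vc=[3, 7]
5: 0xb5 (blk 11, set 1) → L1-HIT  vc=[3, 7]
6: 0x94 (blk 9, set 1) → MISS  vc=[3, 7, 11]
7: 0x94 (blk 9, set 1) → L1-HIT  vc=[3, 7, 11]
8: 0xbe (blk 11, set 1) → VC-HIT  vc=[3, 7, 9]
9: 0xbc (blk 11, set 1) → L1-HIT  vc=[3, 7, 9]

MISSES = 4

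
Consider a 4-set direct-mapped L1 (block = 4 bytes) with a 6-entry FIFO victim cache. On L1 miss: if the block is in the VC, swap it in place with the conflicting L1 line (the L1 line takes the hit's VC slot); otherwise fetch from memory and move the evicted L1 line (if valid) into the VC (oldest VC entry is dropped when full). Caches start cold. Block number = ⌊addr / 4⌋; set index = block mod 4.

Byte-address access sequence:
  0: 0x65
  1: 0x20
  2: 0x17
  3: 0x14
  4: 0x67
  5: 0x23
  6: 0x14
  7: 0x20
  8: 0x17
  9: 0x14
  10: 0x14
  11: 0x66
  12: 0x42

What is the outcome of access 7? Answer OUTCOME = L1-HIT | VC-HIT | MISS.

OUTCOME = L1-HIT

  [0] addr=0x65 blk=25 s=1: MISS | VC []
  [1] addr=0x20 blk=8 s=0: MISS | VC []
  [2] addr=0x17 blk=5 s=1: MISS | VC [25]
  [3] addr=0x14 blk=5 s=1: L1-HIT | VC [25]
  [4] addr=0x67 blk=25 s=1: VC-HIT | VC [5]
  [5] addr=0x23 blk=8 s=0: L1-HIT | VC [5]
  [6] addr=0x14 blk=5 s=1: VC-HIT | VC [25]
  [7] addr=0x20 blk=8 s=0: L1-HIT | VC [25]
  [8] addr=0x17 blk=5 s=1: L1-HIT | VC [25]
  [9] addr=0x14 blk=5 s=1: L1-HIT | VC [25]
  [10] addr=0x14 blk=5 s=1: L1-HIT | VC [25]
  [11] addr=0x66 blk=25 s=1: VC-HIT | VC [5]
  [12] addr=0x42 blk=16 s=0: MISS | VC [5, 8]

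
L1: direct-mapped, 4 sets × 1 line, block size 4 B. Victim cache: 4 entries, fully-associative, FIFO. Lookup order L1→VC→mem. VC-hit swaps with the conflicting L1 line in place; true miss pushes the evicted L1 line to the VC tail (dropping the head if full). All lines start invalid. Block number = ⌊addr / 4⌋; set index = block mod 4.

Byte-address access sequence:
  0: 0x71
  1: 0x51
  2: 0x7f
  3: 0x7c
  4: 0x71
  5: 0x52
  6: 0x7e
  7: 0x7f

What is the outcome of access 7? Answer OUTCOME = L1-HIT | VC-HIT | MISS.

#0 0x71→b28/s0 MISS; vc=[]
#1 0x51→b20/s0 MISS; vc=[28]
#2 0x7f→b31/s3 MISS; vc=[28]
#3 0x7c→b31/s3 L1-HIT; vc=[28]
#4 0x71→b28/s0 VC-HIT; vc=[20]
#5 0x52→b20/s0 VC-HIT; vc=[28]
#6 0x7e→b31/s3 L1-HIT; vc=[28]
#7 0x7f→b31/s3 L1-HIT; vc=[28]

OUTCOME = L1-HIT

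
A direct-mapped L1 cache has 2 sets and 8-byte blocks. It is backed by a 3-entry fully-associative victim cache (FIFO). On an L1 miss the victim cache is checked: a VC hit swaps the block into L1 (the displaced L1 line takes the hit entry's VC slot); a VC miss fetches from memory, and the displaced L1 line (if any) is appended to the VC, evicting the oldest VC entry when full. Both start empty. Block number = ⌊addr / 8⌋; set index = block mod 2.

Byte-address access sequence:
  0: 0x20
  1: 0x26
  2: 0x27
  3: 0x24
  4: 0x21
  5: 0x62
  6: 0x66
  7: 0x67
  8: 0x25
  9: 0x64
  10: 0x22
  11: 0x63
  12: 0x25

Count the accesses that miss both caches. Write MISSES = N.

  [0] addr=0x20 blk=4 s=0: MISS | VC []
  [1] addr=0x26 blk=4 s=0: L1-HIT | VC []
  [2] addr=0x27 blk=4 s=0: L1-HIT | VC []
  [3] addr=0x24 blk=4 s=0: L1-HIT | VC []
  [4] addr=0x21 blk=4 s=0: L1-HIT | VC []
  [5] addr=0x62 blk=12 s=0: MISS | VC [4]
  [6] addr=0x66 blk=12 s=0: L1-HIT | VC [4]
  [7] addr=0x67 blk=12 s=0: L1-HIT | VC [4]
  [8] addr=0x25 blk=4 s=0: VC-HIT | VC [12]
  [9] addr=0x64 blk=12 s=0: VC-HIT | VC [4]
  [10] addr=0x22 blk=4 s=0: VC-HIT | VC [12]
  [11] addr=0x63 blk=12 s=0: VC-HIT | VC [4]
  [12] addr=0x25 blk=4 s=0: VC-HIT | VC [12]

MISSES = 2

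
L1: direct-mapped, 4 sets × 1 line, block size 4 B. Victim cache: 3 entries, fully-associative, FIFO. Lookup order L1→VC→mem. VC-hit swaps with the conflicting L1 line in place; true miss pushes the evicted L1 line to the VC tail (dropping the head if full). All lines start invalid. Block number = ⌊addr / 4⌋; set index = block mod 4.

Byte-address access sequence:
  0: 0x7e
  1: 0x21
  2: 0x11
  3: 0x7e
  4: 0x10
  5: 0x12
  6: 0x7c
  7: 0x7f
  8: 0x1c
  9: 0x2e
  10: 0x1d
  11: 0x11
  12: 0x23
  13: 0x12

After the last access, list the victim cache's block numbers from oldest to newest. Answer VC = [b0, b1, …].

0: 0x7e (blk 31, set 3) → MISS  vc=[]
1: 0x21 (blk 8, set 0) → MISS  vc=[]
2: 0x11 (blk 4, set 0) → MISS  vc=[8]
3: 0x7e (blk 31, set 3) → L1-HIT  vc=[8]
4: 0x10 (blk 4, set 0) → L1-HIT  vc=[8]
5: 0x12 (blk 4, set 0) → L1-HIT  vc=[8]
6: 0x7c (blk 31, set 3) → L1-HIT  vc=[8]
7: 0x7f (blk 31, set 3) → L1-HIT  vc=[8]
8: 0x1c (blk 7, set 3) → MISS  vc=[8, 31]
9: 0x2e (blk 11, set 3) → MISS  vc=[8, 31, 7]
10: 0x1d (blk 7, set 3) → VC-HIT  vc=[8, 31, 11]
11: 0x11 (blk 4, set 0) → L1-HIT  vc=[8, 31, 11]
12: 0x23 (blk 8, set 0) → VC-HIT  vc=[4, 31, 11]
13: 0x12 (blk 4, set 0) → VC-HIT  vc=[8, 31, 11]

VC = [8, 31, 11]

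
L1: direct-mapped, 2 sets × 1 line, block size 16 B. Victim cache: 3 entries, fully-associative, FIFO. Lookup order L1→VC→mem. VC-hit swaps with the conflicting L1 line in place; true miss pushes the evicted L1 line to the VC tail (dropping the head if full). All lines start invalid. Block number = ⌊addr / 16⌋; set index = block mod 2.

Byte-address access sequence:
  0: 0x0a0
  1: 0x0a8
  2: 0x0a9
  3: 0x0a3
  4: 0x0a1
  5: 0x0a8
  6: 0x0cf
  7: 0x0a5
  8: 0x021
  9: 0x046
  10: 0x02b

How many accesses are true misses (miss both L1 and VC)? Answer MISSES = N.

0: 0xa0 (blk 10, set 0) → MISS  vc=[]
1: 0xa8 (blk 10, set 0) → L1-HIT  vc=[]
2: 0xa9 (blk 10, set 0) → L1-HIT  vc=[]
3: 0xa3 (blk 10, set 0) → L1-HIT  vc=[]
4: 0xa1 (blk 10, set 0) → L1-HIT  vc=[]
5: 0xa8 (blk 10, set 0) → L1-HIT  vc=[]
6: 0xcf (blk 12, set 0) → MISS  vc=[10]
7: 0xa5 (blk 10, set 0) → VC-HIT  vc=[12]
8: 0x21 (blk 2, set 0) → MISS  vc=[12, 10]
9: 0x46 (blk 4, set 0) → MISS  vc=[12, 10, 2]
10: 0x2b (blk 2, set 0) → VC-HIT  vc=[12, 10, 4]

MISSES = 4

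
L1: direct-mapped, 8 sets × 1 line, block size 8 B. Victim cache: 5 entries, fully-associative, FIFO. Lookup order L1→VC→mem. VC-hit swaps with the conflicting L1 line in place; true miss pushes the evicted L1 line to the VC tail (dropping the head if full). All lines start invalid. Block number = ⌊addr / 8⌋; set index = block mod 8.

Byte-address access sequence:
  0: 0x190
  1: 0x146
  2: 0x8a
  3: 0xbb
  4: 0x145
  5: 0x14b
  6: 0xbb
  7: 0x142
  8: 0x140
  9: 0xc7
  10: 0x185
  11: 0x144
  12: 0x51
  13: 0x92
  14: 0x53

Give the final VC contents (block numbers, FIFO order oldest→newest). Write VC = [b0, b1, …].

0: 0x190 (blk 50, set 2) → MISS  vc=[]
1: 0x146 (blk 40, set 0) → MISS  vc=[]
2: 0x8a (blk 17, set 1) → MISS  vc=[]
3: 0xbb (blk 23, set 7) → MISS  vc=[]
4: 0x145 (blk 40, set 0) → L1-HIT  vc=[]
5: 0x14b (blk 41, set 1) → MISS  vc=[17]
6: 0xbb (blk 23, set 7) → L1-HIT  vc=[17]
7: 0x142 (blk 40, set 0) → L1-HIT  vc=[17]
8: 0x140 (blk 40, set 0) → L1-HIT  vc=[17]
9: 0xc7 (blk 24, set 0) → MISS  vc=[17, 40]
10: 0x185 (blk 48, set 0) → MISS  vc=[17, 40, 24]
11: 0x144 (blk 40, set 0) → VC-HIT  vc=[17, 48, 24]
12: 0x51 (blk 10, set 2) → MISS  vc=[17, 48, 24, 50]
13: 0x92 (blk 18, set 2) → MISS  vc=[17, 48, 24, 50, 10]
14: 0x53 (blk 10, set 2) → VC-HIT  vc=[17, 48, 24, 50, 18]

VC = [17, 48, 24, 50, 18]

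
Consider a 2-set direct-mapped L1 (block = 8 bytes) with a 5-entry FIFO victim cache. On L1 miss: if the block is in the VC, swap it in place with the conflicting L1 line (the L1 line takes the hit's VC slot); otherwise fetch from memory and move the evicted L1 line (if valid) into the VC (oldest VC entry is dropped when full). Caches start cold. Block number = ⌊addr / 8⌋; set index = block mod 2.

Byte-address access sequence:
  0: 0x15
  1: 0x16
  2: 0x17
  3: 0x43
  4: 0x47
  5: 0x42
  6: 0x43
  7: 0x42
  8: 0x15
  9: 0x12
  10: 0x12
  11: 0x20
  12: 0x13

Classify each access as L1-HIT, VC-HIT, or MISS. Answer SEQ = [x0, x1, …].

0: 0x15 (blk 2, set 0) → MISS  vc=[]
1: 0x16 (blk 2, set 0) → L1-HIT  vc=[]
2: 0x17 (blk 2, set 0) → L1-HIT  vc=[]
3: 0x43 (blk 8, set 0) → MISS  vc=[2]
4: 0x47 (blk 8, set 0) → L1-HIT  vc=[2]
5: 0x42 (blk 8, set 0) → L1-HIT  vc=[2]
6: 0x43 (blk 8, set 0) → L1-HIT  vc=[2]
7: 0x42 (blk 8, set 0) → L1-HIT  vc=[2]
8: 0x15 (blk 2, set 0) → VC-HIT  vc=[8]
9: 0x12 (blk 2, set 0) → L1-HIT  vc=[8]
10: 0x12 (blk 2, set 0) → L1-HIT  vc=[8]
11: 0x20 (blk 4, set 0) → MISS  vc=[8, 2]
12: 0x13 (blk 2, set 0) → VC-HIT  vc=[8, 4]

SEQ = [MISS, L1-HIT, L1-HIT, MISS, L1-HIT, L1-HIT, L1-HIT, L1-HIT, VC-HIT, L1-HIT, L1-HIT, MISS, VC-HIT]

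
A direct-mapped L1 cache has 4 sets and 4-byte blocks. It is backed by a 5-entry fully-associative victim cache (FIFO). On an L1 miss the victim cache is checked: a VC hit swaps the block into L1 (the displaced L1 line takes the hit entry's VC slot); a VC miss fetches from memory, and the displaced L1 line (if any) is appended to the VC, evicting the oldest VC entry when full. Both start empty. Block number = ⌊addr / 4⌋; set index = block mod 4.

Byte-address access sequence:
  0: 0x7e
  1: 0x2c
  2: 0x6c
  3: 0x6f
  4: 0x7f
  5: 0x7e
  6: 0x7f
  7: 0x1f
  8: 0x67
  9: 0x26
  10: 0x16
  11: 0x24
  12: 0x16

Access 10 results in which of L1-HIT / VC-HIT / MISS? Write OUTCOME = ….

OUTCOME = MISS

  [0] addr=0x7e blk=31 s=3: MISS | VC []
  [1] addr=0x2c blk=11 s=3: MISS | VC [31]
  [2] addr=0x6c blk=27 s=3: MISS | VC [31, 11]
  [3] addr=0x6f blk=27 s=3: L1-HIT | VC [31, 11]
  [4] addr=0x7f blk=31 s=3: VC-HIT | VC [27, 11]
  [5] addr=0x7e blk=31 s=3: L1-HIT | VC [27, 11]
  [6] addr=0x7f blk=31 s=3: L1-HIT | VC [27, 11]
  [7] addr=0x1f blk=7 s=3: MISS | VC [27, 11, 31]
  [8] addr=0x67 blk=25 s=1: MISS | VC [27, 11, 31]
  [9] addr=0x26 blk=9 s=1: MISS | VC [27, 11, 31, 25]
  [10] addr=0x16 blk=5 s=1: MISS | VC [27, 11, 31, 25, 9]
  [11] addr=0x24 blk=9 s=1: VC-HIT | VC [27, 11, 31, 25, 5]
  [12] addr=0x16 blk=5 s=1: VC-HIT | VC [27, 11, 31, 25, 9]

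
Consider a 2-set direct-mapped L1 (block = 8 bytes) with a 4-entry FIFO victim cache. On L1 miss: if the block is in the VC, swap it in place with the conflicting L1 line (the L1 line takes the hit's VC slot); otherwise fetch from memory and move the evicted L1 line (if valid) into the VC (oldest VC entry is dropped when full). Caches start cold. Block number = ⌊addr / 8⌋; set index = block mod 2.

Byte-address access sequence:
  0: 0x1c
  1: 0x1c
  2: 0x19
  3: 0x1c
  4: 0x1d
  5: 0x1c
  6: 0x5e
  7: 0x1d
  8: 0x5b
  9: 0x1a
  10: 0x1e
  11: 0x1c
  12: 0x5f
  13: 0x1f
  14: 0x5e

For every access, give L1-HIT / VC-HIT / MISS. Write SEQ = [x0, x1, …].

#0 0x1c→b3/s1 MISS; vc=[]
#1 0x1c→b3/s1 L1-HIT; vc=[]
#2 0x19→b3/s1 L1-HIT; vc=[]
#3 0x1c→b3/s1 L1-HIT; vc=[]
#4 0x1d→b3/s1 L1-HIT; vc=[]
#5 0x1c→b3/s1 L1-HIT; vc=[]
#6 0x5e→b11/s1 MISS; vc=[3]
#7 0x1d→b3/s1 VC-HIT; vc=[11]
#8 0x5b→b11/s1 VC-HIT; vc=[3]
#9 0x1a→b3/s1 VC-HIT; vc=[11]
#10 0x1e→b3/s1 L1-HIT; vc=[11]
#11 0x1c→b3/s1 L1-HIT; vc=[11]
#12 0x5f→b11/s1 VC-HIT; vc=[3]
#13 0x1f→b3/s1 VC-HIT; vc=[11]
#14 0x5e→b11/s1 VC-HIT; vc=[3]

SEQ = [MISS, L1-HIT, L1-HIT, L1-HIT, L1-HIT, L1-HIT, MISS, VC-HIT, VC-HIT, VC-HIT, L1-HIT, L1-HIT, VC-HIT, VC-HIT, VC-HIT]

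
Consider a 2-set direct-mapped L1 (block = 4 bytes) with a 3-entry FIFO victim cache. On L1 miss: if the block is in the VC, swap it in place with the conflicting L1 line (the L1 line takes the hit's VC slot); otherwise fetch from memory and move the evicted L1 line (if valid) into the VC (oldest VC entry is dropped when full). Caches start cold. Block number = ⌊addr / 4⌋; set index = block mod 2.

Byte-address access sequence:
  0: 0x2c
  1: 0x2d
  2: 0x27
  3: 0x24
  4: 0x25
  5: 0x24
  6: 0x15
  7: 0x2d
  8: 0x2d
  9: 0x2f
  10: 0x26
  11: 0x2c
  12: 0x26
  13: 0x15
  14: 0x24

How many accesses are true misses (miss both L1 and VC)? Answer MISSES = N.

0: 0x2c (blk 11, set 1) → MISS  vc=[]
1: 0x2d (blk 11, set 1) → L1-HIT  vc=[]
2: 0x27 (blk 9, set 1) → MISS  vc=[11]
3: 0x24 (blk 9, set 1) → L1-HIT  vc=[11]
4: 0x25 (blk 9, set 1) → L1-HIT  vc=[11]
5: 0x24 (blk 9, set 1) → L1-HIT  vc=[11]
6: 0x15 (blk 5, set 1) → MISS  vc=[11, 9]
7: 0x2d (blk 11, set 1) → VC-HIT  vc=[5, 9]
8: 0x2d (blk 11, set 1) → L1-HIT  vc=[5, 9]
9: 0x2f (blk 11, set 1) → L1-HIT  vc=[5, 9]
10: 0x26 (blk 9, set 1) → VC-HIT  vc=[5, 11]
11: 0x2c (blk 11, set 1) → VC-HIT  vc=[5, 9]
12: 0x26 (blk 9, set 1) → VC-HIT  vc=[5, 11]
13: 0x15 (blk 5, set 1) → VC-HIT  vc=[9, 11]
14: 0x24 (blk 9, set 1) → VC-HIT  vc=[5, 11]

MISSES = 3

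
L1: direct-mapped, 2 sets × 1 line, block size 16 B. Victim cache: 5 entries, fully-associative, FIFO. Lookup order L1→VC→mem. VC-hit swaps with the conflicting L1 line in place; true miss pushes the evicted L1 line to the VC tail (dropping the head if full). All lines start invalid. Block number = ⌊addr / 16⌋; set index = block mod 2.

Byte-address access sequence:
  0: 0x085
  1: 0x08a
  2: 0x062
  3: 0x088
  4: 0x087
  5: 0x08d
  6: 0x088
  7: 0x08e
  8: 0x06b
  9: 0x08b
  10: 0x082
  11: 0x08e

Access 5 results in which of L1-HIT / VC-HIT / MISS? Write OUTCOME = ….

  [0] addr=0x85 blk=8 s=0: MISS | VC []
  [1] addr=0x8a blk=8 s=0: L1-HIT | VC []
  [2] addr=0x62 blk=6 s=0: MISS | VC [8]
  [3] addr=0x88 blk=8 s=0: VC-HIT | VC [6]
  [4] addr=0x87 blk=8 s=0: L1-HIT | VC [6]
  [5] addr=0x8d blk=8 s=0: L1-HIT | VC [6]
  [6] addr=0x88 blk=8 s=0: L1-HIT | VC [6]
  [7] addr=0x8e blk=8 s=0: L1-HIT | VC [6]
  [8] addr=0x6b blk=6 s=0: VC-HIT | VC [8]
  [9] addr=0x8b blk=8 s=0: VC-HIT | VC [6]
  [10] addr=0x82 blk=8 s=0: L1-HIT | VC [6]
  [11] addr=0x8e blk=8 s=0: L1-HIT | VC [6]

OUTCOME = L1-HIT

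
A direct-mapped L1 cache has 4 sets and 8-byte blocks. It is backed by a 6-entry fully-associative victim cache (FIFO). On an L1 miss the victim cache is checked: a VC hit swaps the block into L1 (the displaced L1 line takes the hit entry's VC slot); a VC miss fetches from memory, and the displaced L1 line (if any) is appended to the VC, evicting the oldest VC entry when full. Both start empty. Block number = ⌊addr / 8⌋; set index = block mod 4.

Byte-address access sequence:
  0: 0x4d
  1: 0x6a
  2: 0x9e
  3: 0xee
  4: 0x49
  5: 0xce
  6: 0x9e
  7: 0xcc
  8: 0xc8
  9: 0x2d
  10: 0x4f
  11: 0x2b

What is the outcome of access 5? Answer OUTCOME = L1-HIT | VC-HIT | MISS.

OUTCOME = MISS

0: 0x4d (blk 9, set 1) → MISS  vc=[]
1: 0x6a (blk 13, set 1) → MISS  vc=[9]
2: 0x9e (blk 19, set 3) → MISS  vc=[9]
3: 0xee (blk 29, set 1) → MISS  vc=[9, 13]
4: 0x49 (blk 9, set 1) → VC-HIT  vc=[29, 13]
5: 0xce (blk 25, set 1) → MISS  vc=[29, 13, 9]
6: 0x9e (blk 19, set 3) → L1-HIT  vc=[29, 13, 9]
7: 0xcc (blk 25, set 1) → L1-HIT  vc=[29, 13, 9]
8: 0xc8 (blk 25, set 1) → L1-HIT  vc=[29, 13, 9]
9: 0x2d (blk 5, set 1) → MISS  vc=[29, 13, 9, 25]
10: 0x4f (blk 9, set 1) → VC-HIT  vc=[29, 13, 5, 25]
11: 0x2b (blk 5, set 1) → VC-HIT  vc=[29, 13, 9, 25]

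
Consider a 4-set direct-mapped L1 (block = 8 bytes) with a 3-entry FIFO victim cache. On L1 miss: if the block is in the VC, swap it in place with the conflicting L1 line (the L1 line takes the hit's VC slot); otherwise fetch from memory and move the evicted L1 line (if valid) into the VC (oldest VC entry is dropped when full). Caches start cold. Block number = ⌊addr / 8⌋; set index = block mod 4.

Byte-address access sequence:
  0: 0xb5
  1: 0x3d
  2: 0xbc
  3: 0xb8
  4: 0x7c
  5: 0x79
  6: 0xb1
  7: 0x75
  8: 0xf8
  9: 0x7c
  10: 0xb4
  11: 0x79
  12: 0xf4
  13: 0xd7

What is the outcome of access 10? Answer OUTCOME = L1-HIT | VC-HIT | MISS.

OUTCOME = VC-HIT

  [0] addr=0xb5 blk=22 s=2: MISS | VC []
  [1] addr=0x3d blk=7 s=3: MISS | VC []
  [2] addr=0xbc blk=23 s=3: MISS | VC [7]
  [3] addr=0xb8 blk=23 s=3: L1-HIT | VC [7]
  [4] addr=0x7c blk=15 s=3: MISS | VC [7, 23]
  [5] addr=0x79 blk=15 s=3: L1-HIT | VC [7, 23]
  [6] addr=0xb1 blk=22 s=2: L1-HIT | VC [7, 23]
  [7] addr=0x75 blk=14 s=2: MISS | VC [7, 23, 22]
  [8] addr=0xf8 blk=31 s=3: MISS | VC [23, 22, 15]
  [9] addr=0x7c blk=15 s=3: VC-HIT | VC [23, 22, 31]
  [10] addr=0xb4 blk=22 s=2: VC-HIT | VC [23, 14, 31]
  [11] addr=0x79 blk=15 s=3: L1-HIT | VC [23, 14, 31]
  [12] addr=0xf4 blk=30 s=2: MISS | VC [14, 31, 22]
  [13] addr=0xd7 blk=26 s=2: MISS | VC [31, 22, 30]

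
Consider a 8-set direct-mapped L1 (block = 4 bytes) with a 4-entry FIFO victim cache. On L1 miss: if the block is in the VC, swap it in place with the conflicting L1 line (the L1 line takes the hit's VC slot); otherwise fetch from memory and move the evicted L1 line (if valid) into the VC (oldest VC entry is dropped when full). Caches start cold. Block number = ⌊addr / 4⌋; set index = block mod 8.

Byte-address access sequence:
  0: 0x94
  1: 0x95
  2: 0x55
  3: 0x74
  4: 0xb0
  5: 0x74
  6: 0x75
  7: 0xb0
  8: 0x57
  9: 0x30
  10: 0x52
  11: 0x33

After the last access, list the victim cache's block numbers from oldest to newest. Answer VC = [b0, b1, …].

0: 0x94 (blk 37, set 5) → MISS  vc=[]
1: 0x95 (blk 37, set 5) → L1-HIT  vc=[]
2: 0x55 (blk 21, set 5) → MISS  vc=[37]
3: 0x74 (blk 29, set 5) → MISS  vc=[37, 21]
4: 0xb0 (blk 44, set 4) → MISS  vc=[37, 21]
5: 0x74 (blk 29, set 5) → L1-HIT  vc=[37, 21]
6: 0x75 (blk 29, set 5) → L1-HIT  vc=[37, 21]
7: 0xb0 (blk 44, set 4) → L1-HIT  vc=[37, 21]
8: 0x57 (blk 21, set 5) → VC-HIT  vc=[37, 29]
9: 0x30 (blk 12, set 4) → MISS  vc=[37, 29, 44]
10: 0x52 (blk 20, set 4) → MISS  vc=[37, 29, 44, 12]
11: 0x33 (blk 12, set 4) → VC-HIT  vc=[37, 29, 44, 20]

VC = [37, 29, 44, 20]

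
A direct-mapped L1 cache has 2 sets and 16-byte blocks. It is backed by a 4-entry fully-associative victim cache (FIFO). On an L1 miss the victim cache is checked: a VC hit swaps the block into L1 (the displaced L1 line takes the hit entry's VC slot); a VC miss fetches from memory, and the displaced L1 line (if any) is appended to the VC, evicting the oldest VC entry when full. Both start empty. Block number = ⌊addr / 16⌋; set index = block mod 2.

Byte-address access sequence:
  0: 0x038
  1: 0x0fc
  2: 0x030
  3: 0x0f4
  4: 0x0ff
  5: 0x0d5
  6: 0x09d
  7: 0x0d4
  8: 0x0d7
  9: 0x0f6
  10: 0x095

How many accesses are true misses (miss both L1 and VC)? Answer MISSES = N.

0: 0x38 (blk 3, set 1) → MISS  vc=[]
1: 0xfc (blk 15, set 1) → MISS  vc=[3]
2: 0x30 (blk 3, set 1) → VC-HIT  vc=[15]
3: 0xf4 (blk 15, set 1) → VC-HIT  vc=[3]
4: 0xff (blk 15, set 1) → L1-HIT  vc=[3]
5: 0xd5 (blk 13, set 1) → MISS  vc=[3, 15]
6: 0x9d (blk 9, set 1) → MISS  vc=[3, 15, 13]
7: 0xd4 (blk 13, set 1) → VC-HIT  vc=[3, 15, 9]
8: 0xd7 (blk 13, set 1) → L1-HIT  vc=[3, 15, 9]
9: 0xf6 (blk 15, set 1) → VC-HIT  vc=[3, 13, 9]
10: 0x95 (blk 9, set 1) → VC-HIT  vc=[3, 13, 15]

MISSES = 4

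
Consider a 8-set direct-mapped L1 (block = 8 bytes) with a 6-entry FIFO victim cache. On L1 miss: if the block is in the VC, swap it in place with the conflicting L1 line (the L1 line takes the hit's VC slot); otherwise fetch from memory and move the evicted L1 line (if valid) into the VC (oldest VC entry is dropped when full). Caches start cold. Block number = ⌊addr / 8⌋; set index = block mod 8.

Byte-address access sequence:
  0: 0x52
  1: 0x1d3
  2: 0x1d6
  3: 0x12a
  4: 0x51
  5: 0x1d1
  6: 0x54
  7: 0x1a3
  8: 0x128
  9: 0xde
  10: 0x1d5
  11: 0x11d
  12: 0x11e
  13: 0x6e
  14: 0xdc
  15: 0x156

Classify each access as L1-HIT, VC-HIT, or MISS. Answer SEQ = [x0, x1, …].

#0 0x52→b10/s2 MISS; vc=[]
#1 0x1d3→b58/s2 MISS; vc=[10]
#2 0x1d6→b58/s2 L1-HIT; vc=[10]
#3 0x12a→b37/s5 MISS; vc=[10]
#4 0x51→b10/s2 VC-HIT; vc=[58]
#5 0x1d1→b58/s2 VC-HIT; vc=[10]
#6 0x54→b10/s2 VC-HIT; vc=[58]
#7 0x1a3→b52/s4 MISS; vc=[58]
#8 0x128→b37/s5 L1-HIT; vc=[58]
#9 0xde→b27/s3 MISS; vc=[58]
#10 0x1d5→b58/s2 VC-HIT; vc=[10]
#11 0x11d→b35/s3 MISS; vc=[10,27]
#12 0x11e→b35/s3 L1-HIT; vc=[10,27]
#13 0x6e→b13/s5 MISS; vc=[10,27,37]
#14 0xdc→b27/s3 VC-HIT; vc=[10,35,37]
#15 0x156→b42/s2 MISS; vc=[10,35,37,58]

SEQ = [MISS, MISS, L1-HIT, MISS, VC-HIT, VC-HIT, VC-HIT, MISS, L1-HIT, MISS, VC-HIT, MISS, L1-HIT, MISS, VC-HIT, MISS]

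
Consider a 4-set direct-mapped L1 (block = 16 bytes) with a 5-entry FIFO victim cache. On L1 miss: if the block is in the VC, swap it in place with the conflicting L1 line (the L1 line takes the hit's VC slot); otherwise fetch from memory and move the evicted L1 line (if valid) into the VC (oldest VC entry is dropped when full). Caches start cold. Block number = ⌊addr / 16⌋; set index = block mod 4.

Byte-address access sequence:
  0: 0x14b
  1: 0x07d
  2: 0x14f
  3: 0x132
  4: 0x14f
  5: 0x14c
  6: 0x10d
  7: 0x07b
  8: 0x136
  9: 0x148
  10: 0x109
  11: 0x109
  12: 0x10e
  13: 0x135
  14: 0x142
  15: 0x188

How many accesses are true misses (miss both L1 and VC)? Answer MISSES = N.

MISSES = 5

#0 0x14b→b20/s0 MISS; vc=[]
#1 0x7d→b7/s3 MISS; vc=[]
#2 0x14f→b20/s0 L1-HIT; vc=[]
#3 0x132→b19/s3 MISS; vc=[7]
#4 0x14f→b20/s0 L1-HIT; vc=[7]
#5 0x14c→b20/s0 L1-HIT; vc=[7]
#6 0x10d→b16/s0 MISS; vc=[7,20]
#7 0x7b→b7/s3 VC-HIT; vc=[19,20]
#8 0x136→b19/s3 VC-HIT; vc=[7,20]
#9 0x148→b20/s0 VC-HIT; vc=[7,16]
#10 0x109→b16/s0 VC-HIT; vc=[7,20]
#11 0x109→b16/s0 L1-HIT; vc=[7,20]
#12 0x10e→b16/s0 L1-HIT; vc=[7,20]
#13 0x135→b19/s3 L1-HIT; vc=[7,20]
#14 0x142→b20/s0 VC-HIT; vc=[7,16]
#15 0x188→b24/s0 MISS; vc=[7,16,20]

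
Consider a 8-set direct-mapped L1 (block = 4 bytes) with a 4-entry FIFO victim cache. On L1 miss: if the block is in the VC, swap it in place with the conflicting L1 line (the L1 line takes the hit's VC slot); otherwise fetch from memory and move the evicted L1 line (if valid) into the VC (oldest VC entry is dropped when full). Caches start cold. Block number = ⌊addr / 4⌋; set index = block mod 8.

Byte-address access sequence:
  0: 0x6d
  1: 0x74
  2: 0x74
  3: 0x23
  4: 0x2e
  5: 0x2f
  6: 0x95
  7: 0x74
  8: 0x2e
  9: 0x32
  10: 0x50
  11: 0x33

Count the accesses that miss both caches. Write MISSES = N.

0: 0x6d (blk 27, set 3) → MISS  vc=[]
1: 0x74 (blk 29, set 5) → MISS  vc=[]
2: 0x74 (blk 29, set 5) → L1-HIT  vc=[]
3: 0x23 (blk 8, set 0) → MISS  vc=[]
4: 0x2e (blk 11, set 3) → MISS  vc=[27]
5: 0x2f (blk 11, set 3) → L1-HIT  vc=[27]
6: 0x95 (blk 37, set 5) → MISS  vc=[27, 29]
7: 0x74 (blk 29, set 5) → VC-HIT  vc=[27, 37]
8: 0x2e (blk 11, set 3) → L1-HIT  vc=[27, 37]
9: 0x32 (blk 12, set 4) → MISS  vc=[27, 37]
10: 0x50 (blk 20, set 4) → MISS  vc=[27, 37, 12]
11: 0x33 (blk 12, set 4) → VC-HIT  vc=[27, 37, 20]

MISSES = 7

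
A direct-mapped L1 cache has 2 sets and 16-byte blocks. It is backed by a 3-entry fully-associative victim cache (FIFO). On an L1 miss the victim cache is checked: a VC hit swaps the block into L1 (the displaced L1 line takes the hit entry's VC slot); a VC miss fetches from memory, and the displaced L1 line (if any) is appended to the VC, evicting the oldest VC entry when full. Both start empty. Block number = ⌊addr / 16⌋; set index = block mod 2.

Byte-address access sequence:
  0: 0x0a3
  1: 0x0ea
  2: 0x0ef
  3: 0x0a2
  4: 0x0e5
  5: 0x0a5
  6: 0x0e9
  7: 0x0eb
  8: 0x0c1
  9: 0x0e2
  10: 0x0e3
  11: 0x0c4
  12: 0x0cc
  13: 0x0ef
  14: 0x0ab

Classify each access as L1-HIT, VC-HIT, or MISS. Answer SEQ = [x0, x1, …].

0: 0xa3 (blk 10, set 0) → MISS  vc=[]
1: 0xea (blk 14, set 0) → MISS  vc=[10]
2: 0xef (blk 14, set 0) → L1-HIT  vc=[10]
3: 0xa2 (blk 10, set 0) → VC-HIT  vc=[14]
4: 0xe5 (blk 14, set 0) → VC-HIT  vc=[10]
5: 0xa5 (blk 10, set 0) → VC-HIT  vc=[14]
6: 0xe9 (blk 14, set 0) → VC-HIT  vc=[10]
7: 0xeb (blk 14, set 0) → L1-HIT  vc=[10]
8: 0xc1 (blk 12, set 0) → MISS  vc=[10, 14]
9: 0xe2 (blk 14, set 0) → VC-HIT  vc=[10, 12]
10: 0xe3 (blk 14, set 0) → L1-HIT  vc=[10, 12]
11: 0xc4 (blk 12, set 0) → VC-HIT  vc=[10, 14]
12: 0xcc (blk 12, set 0) → L1-HIT  vc=[10, 14]
13: 0xef (blk 14, set 0) → VC-HIT  vc=[10, 12]
14: 0xab (blk 10, set 0) → VC-HIT  vc=[14, 12]

SEQ = [MISS, MISS, L1-HIT, VC-HIT, VC-HIT, VC-HIT, VC-HIT, L1-HIT, MISS, VC-HIT, L1-HIT, VC-HIT, L1-HIT, VC-HIT, VC-HIT]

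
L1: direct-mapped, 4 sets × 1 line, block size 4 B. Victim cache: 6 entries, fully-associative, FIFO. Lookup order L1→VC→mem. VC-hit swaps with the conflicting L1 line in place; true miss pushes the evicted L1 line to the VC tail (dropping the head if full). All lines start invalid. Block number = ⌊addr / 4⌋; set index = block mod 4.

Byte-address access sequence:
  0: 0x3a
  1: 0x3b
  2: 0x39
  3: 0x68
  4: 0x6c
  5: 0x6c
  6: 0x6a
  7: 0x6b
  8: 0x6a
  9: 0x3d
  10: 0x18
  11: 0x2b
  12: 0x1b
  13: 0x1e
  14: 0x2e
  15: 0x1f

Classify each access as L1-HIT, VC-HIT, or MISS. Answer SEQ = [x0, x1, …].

  [0] addr=0x3a blk=14 s=2: MISS | VC []
  [1] addr=0x3b blk=14 s=2: L1-HIT | VC []
  [2] addr=0x39 blk=14 s=2: L1-HIT | VC []
  [3] addr=0x68 blk=26 s=2: MISS | VC [14]
  [4] addr=0x6c blk=27 s=3: MISS | VC [14]
  [5] addr=0x6c blk=27 s=3: L1-HIT | VC [14]
  [6] addr=0x6a blk=26 s=2: L1-HIT | VC [14]
  [7] addr=0x6b blk=26 s=2: L1-HIT | VC [14]
  [8] addr=0x6a blk=26 s=2: L1-HIT | VC [14]
  [9] addr=0x3d blk=15 s=3: MISS | VC [14, 27]
  [10] addr=0x18 blk=6 s=2: MISS | VC [14, 27, 26]
  [11] addr=0x2b blk=10 s=2: MISS | VC [14, 27, 26, 6]
  [12] addr=0x1b blk=6 s=2: VC-HIT | VC [14, 27, 26, 10]
  [13] addr=0x1e blk=7 s=3: MISS | VC [14, 27, 26, 10, 15]
  [14] addr=0x2e blk=11 s=3: MISS | VC [14, 27, 26, 10, 15, 7]
  [15] addr=0x1f blk=7 s=3: VC-HIT | VC [14, 27, 26, 10, 15, 11]

SEQ = [MISS, L1-HIT, L1-HIT, MISS, MISS, L1-HIT, L1-HIT, L1-HIT, L1-HIT, MISS, MISS, MISS, VC-HIT, MISS, MISS, VC-HIT]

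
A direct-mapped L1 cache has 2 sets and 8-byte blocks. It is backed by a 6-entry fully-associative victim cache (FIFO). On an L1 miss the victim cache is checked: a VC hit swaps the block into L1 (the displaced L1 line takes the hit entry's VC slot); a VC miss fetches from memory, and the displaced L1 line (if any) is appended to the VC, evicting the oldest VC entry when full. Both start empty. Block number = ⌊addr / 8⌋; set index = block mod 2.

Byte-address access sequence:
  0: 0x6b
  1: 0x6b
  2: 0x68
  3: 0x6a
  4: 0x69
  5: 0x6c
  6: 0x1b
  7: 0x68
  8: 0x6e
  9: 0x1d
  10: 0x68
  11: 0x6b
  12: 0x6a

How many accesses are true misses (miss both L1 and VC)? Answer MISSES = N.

  [0] addr=0x6b blk=13 s=1: MISS | VC []
  [1] addr=0x6b blk=13 s=1: L1-HIT | VC []
  [2] addr=0x68 blk=13 s=1: L1-HIT | VC []
  [3] addr=0x6a blk=13 s=1: L1-HIT | VC []
  [4] addr=0x69 blk=13 s=1: L1-HIT | VC []
  [5] addr=0x6c blk=13 s=1: L1-HIT | VC []
  [6] addr=0x1b blk=3 s=1: MISS | VC [13]
  [7] addr=0x68 blk=13 s=1: VC-HIT | VC [3]
  [8] addr=0x6e blk=13 s=1: L1-HIT | VC [3]
  [9] addr=0x1d blk=3 s=1: VC-HIT | VC [13]
  [10] addr=0x68 blk=13 s=1: VC-HIT | VC [3]
  [11] addr=0x6b blk=13 s=1: L1-HIT | VC [3]
  [12] addr=0x6a blk=13 s=1: L1-HIT | VC [3]

MISSES = 2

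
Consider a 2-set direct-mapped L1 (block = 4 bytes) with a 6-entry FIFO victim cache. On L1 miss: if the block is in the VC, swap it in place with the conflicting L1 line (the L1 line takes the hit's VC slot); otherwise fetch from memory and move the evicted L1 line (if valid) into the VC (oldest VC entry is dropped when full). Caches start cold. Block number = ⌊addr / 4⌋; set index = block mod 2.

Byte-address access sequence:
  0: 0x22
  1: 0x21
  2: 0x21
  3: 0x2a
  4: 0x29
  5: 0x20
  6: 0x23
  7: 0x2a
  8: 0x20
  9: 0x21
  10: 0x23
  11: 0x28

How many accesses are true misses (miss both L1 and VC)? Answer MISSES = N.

0: 0x22 (blk 8, set 0) → MISS  vc=[]
1: 0x21 (blk 8, set 0) → L1-HIT  vc=[]
2: 0x21 (blk 8, set 0) → L1-HIT  vc=[]
3: 0x2a (blk 10, set 0) → MISS  vc=[8]
4: 0x29 (blk 10, set 0) → L1-HIT  vc=[8]
5: 0x20 (blk 8, set 0) → VC-HIT  vc=[10]
6: 0x23 (blk 8, set 0) → L1-HIT  vc=[10]
7: 0x2a (blk 10, set 0) → VC-HIT  vc=[8]
8: 0x20 (blk 8, set 0) → VC-HIT  vc=[10]
9: 0x21 (blk 8, set 0) → L1-HIT  vc=[10]
10: 0x23 (blk 8, set 0) → L1-HIT  vc=[10]
11: 0x28 (blk 10, set 0) → VC-HIT  vc=[8]

MISSES = 2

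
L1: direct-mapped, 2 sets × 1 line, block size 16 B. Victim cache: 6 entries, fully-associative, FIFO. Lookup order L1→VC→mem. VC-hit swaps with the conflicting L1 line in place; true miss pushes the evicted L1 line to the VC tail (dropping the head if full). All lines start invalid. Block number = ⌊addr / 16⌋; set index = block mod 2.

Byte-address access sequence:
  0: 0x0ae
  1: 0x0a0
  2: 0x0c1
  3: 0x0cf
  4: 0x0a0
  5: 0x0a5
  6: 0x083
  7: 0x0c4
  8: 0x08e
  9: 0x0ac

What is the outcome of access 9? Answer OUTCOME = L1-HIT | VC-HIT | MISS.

0: 0xae (blk 10, set 0) → MISS  vc=[]
1: 0xa0 (blk 10, set 0) → L1-HIT  vc=[]
2: 0xc1 (blk 12, set 0) → MISS  vc=[10]
3: 0xcf (blk 12, set 0) → L1-HIT  vc=[10]
4: 0xa0 (blk 10, set 0) → VC-HIT  vc=[12]
5: 0xa5 (blk 10, set 0) → L1-HIT  vc=[12]
6: 0x83 (blk 8, set 0) → MISS  vc=[12, 10]
7: 0xc4 (blk 12, set 0) → VC-HIT  vc=[8, 10]
8: 0x8e (blk 8, set 0) → VC-HIT  vc=[12, 10]
9: 0xac (blk 10, set 0) → VC-HIT  vc=[12, 8]

OUTCOME = VC-HIT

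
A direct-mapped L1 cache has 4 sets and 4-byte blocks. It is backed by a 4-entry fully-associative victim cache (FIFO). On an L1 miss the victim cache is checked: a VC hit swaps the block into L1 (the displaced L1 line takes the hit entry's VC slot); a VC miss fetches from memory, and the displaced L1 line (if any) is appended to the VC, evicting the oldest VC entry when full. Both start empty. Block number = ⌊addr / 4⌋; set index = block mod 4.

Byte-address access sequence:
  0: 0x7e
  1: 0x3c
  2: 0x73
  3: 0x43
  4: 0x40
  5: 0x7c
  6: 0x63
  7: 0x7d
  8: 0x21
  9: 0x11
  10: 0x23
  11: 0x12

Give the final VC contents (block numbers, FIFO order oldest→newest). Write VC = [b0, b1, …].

  [0] addr=0x7e blk=31 s=3: MISS | VC []
  [1] addr=0x3c blk=15 s=3: MISS | VC [31]
  [2] addr=0x73 blk=28 s=0: MISS | VC [31]
  [3] addr=0x43 blk=16 s=0: MISS | VC [31, 28]
  [4] addr=0x40 blk=16 s=0: L1-HIT | VC [31, 28]
  [5] addr=0x7c blk=31 s=3: VC-HIT | VC [15, 28]
  [6] addr=0x63 blk=24 s=0: MISS | VC [15, 28, 16]
  [7] addr=0x7d blk=31 s=3: L1-HIT | VC [15, 28, 16]
  [8] addr=0x21 blk=8 s=0: MISS | VC [15, 28, 16, 24]
  [9] addr=0x11 blk=4 s=0: MISS | VC [28, 16, 24, 8]
  [10] addr=0x23 blk=8 s=0: VC-HIT | VC [28, 16, 24, 4]
  [11] addr=0x12 blk=4 s=0: VC-HIT | VC [28, 16, 24, 8]

VC = [28, 16, 24, 8]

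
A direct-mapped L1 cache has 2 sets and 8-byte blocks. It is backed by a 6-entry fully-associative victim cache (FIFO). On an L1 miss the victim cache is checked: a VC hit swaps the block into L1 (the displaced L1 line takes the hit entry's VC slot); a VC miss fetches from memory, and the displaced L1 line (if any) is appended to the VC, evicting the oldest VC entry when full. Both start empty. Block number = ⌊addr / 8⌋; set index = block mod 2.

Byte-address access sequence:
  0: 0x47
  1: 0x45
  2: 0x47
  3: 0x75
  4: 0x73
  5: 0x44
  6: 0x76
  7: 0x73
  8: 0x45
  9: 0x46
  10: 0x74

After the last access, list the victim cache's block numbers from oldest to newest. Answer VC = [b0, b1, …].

#0 0x47→b8/s0 MISS; vc=[]
#1 0x45→b8/s0 L1-HIT; vc=[]
#2 0x47→b8/s0 L1-HIT; vc=[]
#3 0x75→b14/s0 MISS; vc=[8]
#4 0x73→b14/s0 L1-HIT; vc=[8]
#5 0x44→b8/s0 VC-HIT; vc=[14]
#6 0x76→b14/s0 VC-HIT; vc=[8]
#7 0x73→b14/s0 L1-HIT; vc=[8]
#8 0x45→b8/s0 VC-HIT; vc=[14]
#9 0x46→b8/s0 L1-HIT; vc=[14]
#10 0x74→b14/s0 VC-HIT; vc=[8]

VC = [8]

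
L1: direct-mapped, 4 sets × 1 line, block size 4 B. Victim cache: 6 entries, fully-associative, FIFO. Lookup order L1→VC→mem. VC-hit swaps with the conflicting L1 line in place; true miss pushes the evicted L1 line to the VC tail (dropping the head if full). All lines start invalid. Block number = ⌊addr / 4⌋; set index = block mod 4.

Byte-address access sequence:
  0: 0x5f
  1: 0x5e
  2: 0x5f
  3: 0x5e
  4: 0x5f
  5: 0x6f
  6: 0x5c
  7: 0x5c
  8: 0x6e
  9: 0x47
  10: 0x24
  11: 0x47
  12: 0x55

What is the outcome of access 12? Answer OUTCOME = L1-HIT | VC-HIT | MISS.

0: 0x5f (blk 23, set 3) → MISS  vc=[]
1: 0x5e (blk 23, set 3) → L1-HIT  vc=[]
2: 0x5f (blk 23, set 3) → L1-HIT  vc=[]
3: 0x5e (blk 23, set 3) → L1-HIT  vc=[]
4: 0x5f (blk 23, set 3) → L1-HIT  vc=[]
5: 0x6f (blk 27, set 3) → MISS  vc=[23]
6: 0x5c (blk 23, set 3) → VC-HIT  vc=[27]
7: 0x5c (blk 23, set 3) → L1-HIT  vc=[27]
8: 0x6e (blk 27, set 3) → VC-HIT  vc=[23]
9: 0x47 (blk 17, set 1) → MISS  vc=[23]
10: 0x24 (blk 9, set 1) → MISS  vc=[23, 17]
11: 0x47 (blk 17, set 1) → VC-HIT  vc=[23, 9]
12: 0x55 (blk 21, set 1) → MISS  vc=[23, 9, 17]

OUTCOME = MISS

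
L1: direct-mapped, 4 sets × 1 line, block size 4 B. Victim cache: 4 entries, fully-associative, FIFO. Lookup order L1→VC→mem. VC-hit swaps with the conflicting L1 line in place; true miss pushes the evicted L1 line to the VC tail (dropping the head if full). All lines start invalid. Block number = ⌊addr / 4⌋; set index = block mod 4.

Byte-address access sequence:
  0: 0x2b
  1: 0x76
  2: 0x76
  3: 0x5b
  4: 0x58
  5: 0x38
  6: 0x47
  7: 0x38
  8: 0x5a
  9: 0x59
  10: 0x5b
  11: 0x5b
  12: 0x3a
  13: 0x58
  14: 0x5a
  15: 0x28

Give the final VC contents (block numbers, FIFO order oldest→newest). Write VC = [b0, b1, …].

VC = [22, 14, 29]

  [0] addr=0x2b blk=10 s=2: MISS | VC []
  [1] addr=0x76 blk=29 s=1: MISS | VC []
  [2] addr=0x76 blk=29 s=1: L1-HIT | VC []
  [3] addr=0x5b blk=22 s=2: MISS | VC [10]
  [4] addr=0x58 blk=22 s=2: L1-HIT | VC [10]
  [5] addr=0x38 blk=14 s=2: MISS | VC [10, 22]
  [6] addr=0x47 blk=17 s=1: MISS | VC [10, 22, 29]
  [7] addr=0x38 blk=14 s=2: L1-HIT | VC [10, 22, 29]
  [8] addr=0x5a blk=22 s=2: VC-HIT | VC [10, 14, 29]
  [9] addr=0x59 blk=22 s=2: L1-HIT | VC [10, 14, 29]
  [10] addr=0x5b blk=22 s=2: L1-HIT | VC [10, 14, 29]
  [11] addr=0x5b blk=22 s=2: L1-HIT | VC [10, 14, 29]
  [12] addr=0x3a blk=14 s=2: VC-HIT | VC [10, 22, 29]
  [13] addr=0x58 blk=22 s=2: VC-HIT | VC [10, 14, 29]
  [14] addr=0x5a blk=22 s=2: L1-HIT | VC [10, 14, 29]
  [15] addr=0x28 blk=10 s=2: VC-HIT | VC [22, 14, 29]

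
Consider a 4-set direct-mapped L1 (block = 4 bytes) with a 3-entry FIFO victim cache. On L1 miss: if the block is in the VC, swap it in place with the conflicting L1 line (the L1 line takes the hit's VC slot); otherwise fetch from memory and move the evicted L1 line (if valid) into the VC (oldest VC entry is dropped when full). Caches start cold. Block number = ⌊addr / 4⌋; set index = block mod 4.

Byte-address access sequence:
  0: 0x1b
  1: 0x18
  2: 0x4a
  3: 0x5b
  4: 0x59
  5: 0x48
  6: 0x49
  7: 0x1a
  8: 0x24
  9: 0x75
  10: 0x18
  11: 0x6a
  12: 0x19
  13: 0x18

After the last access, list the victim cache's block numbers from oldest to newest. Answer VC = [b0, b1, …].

VC = [22, 9, 26]

#0 0x1b→b6/s2 MISS; vc=[]
#1 0x18→b6/s2 L1-HIT; vc=[]
#2 0x4a→b18/s2 MISS; vc=[6]
#3 0x5b→b22/s2 MISS; vc=[6,18]
#4 0x59→b22/s2 L1-HIT; vc=[6,18]
#5 0x48→b18/s2 VC-HIT; vc=[6,22]
#6 0x49→b18/s2 L1-HIT; vc=[6,22]
#7 0x1a→b6/s2 VC-HIT; vc=[18,22]
#8 0x24→b9/s1 MISS; vc=[18,22]
#9 0x75→b29/s1 MISS; vc=[18,22,9]
#10 0x18→b6/s2 L1-HIT; vc=[18,22,9]
#11 0x6a→b26/s2 MISS; vc=[22,9,6]
#12 0x19→b6/s2 VC-HIT; vc=[22,9,26]
#13 0x18→b6/s2 L1-HIT; vc=[22,9,26]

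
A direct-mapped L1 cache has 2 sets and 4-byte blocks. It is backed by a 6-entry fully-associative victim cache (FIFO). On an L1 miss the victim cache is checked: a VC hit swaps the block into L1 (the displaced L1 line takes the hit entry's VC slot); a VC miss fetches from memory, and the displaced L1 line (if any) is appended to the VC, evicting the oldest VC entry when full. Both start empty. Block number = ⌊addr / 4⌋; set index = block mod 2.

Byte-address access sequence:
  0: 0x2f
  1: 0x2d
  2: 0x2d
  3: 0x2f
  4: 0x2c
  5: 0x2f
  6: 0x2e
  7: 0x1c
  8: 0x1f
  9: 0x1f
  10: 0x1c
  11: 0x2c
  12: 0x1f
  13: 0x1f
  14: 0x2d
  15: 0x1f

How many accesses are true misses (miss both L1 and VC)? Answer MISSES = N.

MISSES = 2

  [0] addr=0x2f blk=11 s=1: MISS | VC []
  [1] addr=0x2d blk=11 s=1: L1-HIT | VC []
  [2] addr=0x2d blk=11 s=1: L1-HIT | VC []
  [3] addr=0x2f blk=11 s=1: L1-HIT | VC []
  [4] addr=0x2c blk=11 s=1: L1-HIT | VC []
  [5] addr=0x2f blk=11 s=1: L1-HIT | VC []
  [6] addr=0x2e blk=11 s=1: L1-HIT | VC []
  [7] addr=0x1c blk=7 s=1: MISS | VC [11]
  [8] addr=0x1f blk=7 s=1: L1-HIT | VC [11]
  [9] addr=0x1f blk=7 s=1: L1-HIT | VC [11]
  [10] addr=0x1c blk=7 s=1: L1-HIT | VC [11]
  [11] addr=0x2c blk=11 s=1: VC-HIT | VC [7]
  [12] addr=0x1f blk=7 s=1: VC-HIT | VC [11]
  [13] addr=0x1f blk=7 s=1: L1-HIT | VC [11]
  [14] addr=0x2d blk=11 s=1: VC-HIT | VC [7]
  [15] addr=0x1f blk=7 s=1: VC-HIT | VC [11]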